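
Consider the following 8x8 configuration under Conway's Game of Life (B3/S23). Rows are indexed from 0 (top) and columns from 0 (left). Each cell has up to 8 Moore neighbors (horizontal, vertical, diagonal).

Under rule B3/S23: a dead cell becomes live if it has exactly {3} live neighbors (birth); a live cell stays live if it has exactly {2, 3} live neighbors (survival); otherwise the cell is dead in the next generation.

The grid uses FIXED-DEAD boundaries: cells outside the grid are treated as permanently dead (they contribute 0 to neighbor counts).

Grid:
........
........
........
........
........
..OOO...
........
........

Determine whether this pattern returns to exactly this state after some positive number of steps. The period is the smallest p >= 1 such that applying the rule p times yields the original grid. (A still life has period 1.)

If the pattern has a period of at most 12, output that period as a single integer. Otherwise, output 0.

Answer: 2

Derivation:
Simulating and comparing each generation to the original:
Gen 0 (original, given above): 3 live cells
Gen 1: 3 live cells, differs from original
Gen 2: 3 live cells, MATCHES original -> period = 2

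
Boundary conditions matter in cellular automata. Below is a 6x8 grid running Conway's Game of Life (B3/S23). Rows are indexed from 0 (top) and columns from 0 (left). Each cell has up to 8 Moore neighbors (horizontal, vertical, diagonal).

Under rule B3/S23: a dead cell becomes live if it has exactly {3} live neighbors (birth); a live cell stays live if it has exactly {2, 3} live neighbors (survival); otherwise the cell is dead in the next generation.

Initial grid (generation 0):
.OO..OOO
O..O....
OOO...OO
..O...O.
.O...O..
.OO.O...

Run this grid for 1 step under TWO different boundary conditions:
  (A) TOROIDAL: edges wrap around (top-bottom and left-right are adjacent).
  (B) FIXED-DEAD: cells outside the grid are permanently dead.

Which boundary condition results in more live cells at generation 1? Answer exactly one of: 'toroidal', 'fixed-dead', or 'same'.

Under TOROIDAL boundary, generation 1:
....OOOO
...O.O..
O.OO..O.
..O..OO.
.O.O.O..
...OO...
Population = 18

Under FIXED-DEAD boundary, generation 1:
.OO...O.
O..O.O..
O.OO..OO
O.O..OOO
.O.O.O..
.OO.....
Population = 21

Comparison: toroidal=18, fixed-dead=21 -> fixed-dead

Answer: fixed-dead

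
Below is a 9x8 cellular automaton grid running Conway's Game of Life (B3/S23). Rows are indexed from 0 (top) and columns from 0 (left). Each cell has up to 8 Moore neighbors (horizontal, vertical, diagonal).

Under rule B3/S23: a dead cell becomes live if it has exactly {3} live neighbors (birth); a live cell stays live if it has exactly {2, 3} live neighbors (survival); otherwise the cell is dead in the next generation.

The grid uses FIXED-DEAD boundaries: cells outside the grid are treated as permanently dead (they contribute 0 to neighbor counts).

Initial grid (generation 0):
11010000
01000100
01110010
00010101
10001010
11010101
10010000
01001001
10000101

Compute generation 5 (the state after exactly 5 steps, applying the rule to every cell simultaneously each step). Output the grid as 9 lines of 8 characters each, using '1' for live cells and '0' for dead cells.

Simulating step by step:
Generation 0 (given above): 28 live cells
Generation 1: 32 live cells
11100000
00011000
01010110
01010101
11110001
11110110
10010010
11001010
00000010
Generation 2: 26 live cells
01110000
10011100
00010110
00010101
00000101
00000111
00010011
11000011
00000100
Generation 3: 17 live cells
01110000
01000110
00110000
00000101
00000101
00001100
00000000
00000101
00000010
Generation 4: 17 live cells
01100000
01001000
00101100
00001000
00000100
00001110
00001110
00000010
00000010
Generation 5: 14 live cells
(generation 5 grid is the final answer)

Answer: 01100000
01001100
00001100
00011000
00000010
00000000
00001001
00000011
00000000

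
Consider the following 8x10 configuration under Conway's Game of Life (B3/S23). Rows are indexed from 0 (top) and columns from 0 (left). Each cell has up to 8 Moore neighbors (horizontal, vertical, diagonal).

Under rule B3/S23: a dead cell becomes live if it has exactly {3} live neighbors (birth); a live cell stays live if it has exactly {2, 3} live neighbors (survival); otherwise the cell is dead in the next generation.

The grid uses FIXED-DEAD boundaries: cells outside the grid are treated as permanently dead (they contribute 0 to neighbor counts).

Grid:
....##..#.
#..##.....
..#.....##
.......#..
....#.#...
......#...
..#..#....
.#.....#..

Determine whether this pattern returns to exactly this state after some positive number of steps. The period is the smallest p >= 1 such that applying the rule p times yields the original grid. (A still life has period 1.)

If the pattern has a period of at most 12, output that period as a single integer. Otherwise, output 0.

Answer: 0

Derivation:
Simulating and comparing each generation to the original:
Gen 0 (original, given above): 17 live cells
Gen 1: 17 live cells, differs from original
Gen 2: 10 live cells, differs from original
Gen 3: 5 live cells, differs from original
Gen 4: 2 live cells, differs from original
Gen 5: 0 live cells, differs from original
Gen 6: 0 live cells, differs from original
Gen 7: 0 live cells, differs from original
Gen 8: 0 live cells, differs from original
Gen 9: 0 live cells, differs from original
Gen 10: 0 live cells, differs from original
Gen 11: 0 live cells, differs from original
Gen 12: 0 live cells, differs from original
No period found within 12 steps.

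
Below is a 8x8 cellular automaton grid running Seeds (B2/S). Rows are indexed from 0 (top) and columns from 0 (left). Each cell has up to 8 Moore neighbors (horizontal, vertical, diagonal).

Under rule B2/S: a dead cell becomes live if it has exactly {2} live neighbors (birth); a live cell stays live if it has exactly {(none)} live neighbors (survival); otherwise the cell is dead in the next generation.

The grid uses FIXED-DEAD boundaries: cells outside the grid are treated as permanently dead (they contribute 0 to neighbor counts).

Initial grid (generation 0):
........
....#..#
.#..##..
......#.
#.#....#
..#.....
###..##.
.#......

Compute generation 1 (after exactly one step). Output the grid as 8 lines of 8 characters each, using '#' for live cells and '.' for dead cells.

Simulating step by step:
Generation 0 (given above): 16 live cells
Generation 1: 16 live cells
(generation 1 grid is the final answer)

Answer: ........
...#..#.
...#...#
#.###..#
...#..#.
.....#.#
...#....
.....##.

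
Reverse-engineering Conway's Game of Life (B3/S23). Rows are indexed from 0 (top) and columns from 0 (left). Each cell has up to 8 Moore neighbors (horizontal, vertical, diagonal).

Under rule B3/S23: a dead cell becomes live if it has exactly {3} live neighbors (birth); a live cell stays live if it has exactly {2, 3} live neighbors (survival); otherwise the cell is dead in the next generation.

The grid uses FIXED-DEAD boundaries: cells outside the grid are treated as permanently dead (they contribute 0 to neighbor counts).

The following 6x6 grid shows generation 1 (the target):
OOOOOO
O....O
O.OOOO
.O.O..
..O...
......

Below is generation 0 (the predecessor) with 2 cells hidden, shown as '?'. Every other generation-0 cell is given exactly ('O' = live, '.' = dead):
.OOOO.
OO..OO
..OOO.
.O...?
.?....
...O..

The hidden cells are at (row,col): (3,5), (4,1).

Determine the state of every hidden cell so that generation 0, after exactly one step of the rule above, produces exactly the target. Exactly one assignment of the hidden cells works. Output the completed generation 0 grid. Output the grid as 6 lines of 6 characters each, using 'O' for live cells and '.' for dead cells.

Hidden generation-0 cells (in order): (3,5), (4,1).
A hidden cell only influences target cells in its own 3x3 neighborhood. Try each of the 2^2 = 4 assignments, step the completed generation 0 forward once under B3/S23, and compare with the target:
  (3,5)=. (4,1)=. -> step gives (3,1)='.' but target has 'O' -> reject
  (3,5)=. (4,1)=O -> step reproduces the target at every cell -> ACCEPT
  (3,5)=O (4,1)=. -> step gives (2,4)='.' but target has 'O' -> reject
  (3,5)=O (4,1)=O -> step gives (2,4)='.' but target has 'O' -> reject
Unique solution: (3,5)=dead, (4,1)=live.
Check: live-neighbor counts of every cell in the completed generation 0:
333333
246753
343333
224321
213110
112010
Applying B3/S23 to generation 0 with these counts gives:
OOOOOO
O....O
O.OOOO
.O.O..
..O...
......
which matches the target exactly.

Answer: .OOOO.
OO..OO
..OOO.
.O....
.O....
...O..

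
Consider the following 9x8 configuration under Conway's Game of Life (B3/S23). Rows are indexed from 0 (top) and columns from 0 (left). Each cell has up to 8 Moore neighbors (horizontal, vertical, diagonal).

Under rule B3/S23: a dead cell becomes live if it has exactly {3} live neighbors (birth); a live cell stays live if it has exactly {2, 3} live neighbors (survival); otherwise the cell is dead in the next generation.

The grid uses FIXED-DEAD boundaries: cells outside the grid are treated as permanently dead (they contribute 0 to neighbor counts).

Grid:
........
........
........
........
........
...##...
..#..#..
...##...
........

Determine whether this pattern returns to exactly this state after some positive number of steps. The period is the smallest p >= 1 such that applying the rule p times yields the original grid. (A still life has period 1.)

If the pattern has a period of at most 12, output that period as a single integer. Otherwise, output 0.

Answer: 1

Derivation:
Simulating and comparing each generation to the original:
Gen 0 (original, given above): 6 live cells
Gen 1: 6 live cells, MATCHES original -> period = 1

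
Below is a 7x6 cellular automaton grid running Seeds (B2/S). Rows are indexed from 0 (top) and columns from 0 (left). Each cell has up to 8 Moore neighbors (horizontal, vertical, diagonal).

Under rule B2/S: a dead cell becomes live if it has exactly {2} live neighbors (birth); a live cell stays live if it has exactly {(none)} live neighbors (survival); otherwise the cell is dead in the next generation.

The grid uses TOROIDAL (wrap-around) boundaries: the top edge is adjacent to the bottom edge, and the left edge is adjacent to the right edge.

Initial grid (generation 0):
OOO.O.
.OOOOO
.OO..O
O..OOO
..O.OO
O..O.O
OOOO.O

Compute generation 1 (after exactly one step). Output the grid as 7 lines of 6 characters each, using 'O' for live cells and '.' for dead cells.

Simulating step by step:
Generation 0 (given above): 27 live cells
Generation 1: 0 live cells
(generation 1 grid is the final answer)

Answer: ......
......
......
......
......
......
......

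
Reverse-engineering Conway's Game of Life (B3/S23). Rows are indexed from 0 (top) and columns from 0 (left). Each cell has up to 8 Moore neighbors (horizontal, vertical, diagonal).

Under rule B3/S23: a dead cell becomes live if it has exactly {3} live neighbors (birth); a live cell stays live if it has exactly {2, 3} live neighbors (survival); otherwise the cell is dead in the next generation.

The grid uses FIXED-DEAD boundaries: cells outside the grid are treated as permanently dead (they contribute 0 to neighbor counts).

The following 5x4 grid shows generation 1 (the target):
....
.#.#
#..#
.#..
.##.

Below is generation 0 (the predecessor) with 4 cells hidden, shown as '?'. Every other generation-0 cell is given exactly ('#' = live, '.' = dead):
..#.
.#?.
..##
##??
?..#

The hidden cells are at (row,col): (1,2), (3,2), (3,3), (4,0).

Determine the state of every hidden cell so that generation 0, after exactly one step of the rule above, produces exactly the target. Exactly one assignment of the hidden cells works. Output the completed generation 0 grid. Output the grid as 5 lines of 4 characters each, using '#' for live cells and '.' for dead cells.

Hidden generation-0 cells (in order): (1,2), (3,2), (3,3), (4,0).
A hidden cell only influences target cells in its own 3x3 neighborhood. Try each of the 2^4 = 16 assignments, step the completed generation 0 forward once under B3/S23, and compare with the target:
  (1,2)=. (3,2)=. (3,3)=. (4,0)=. -> step gives (2,2)='#' but target has '.' -> reject
  (1,2)=. (3,2)=. (3,3)=. (4,0)=# -> step gives (2,2)='#' but target has '.' -> reject
  (1,2)=. (3,2)=. (3,3)=# (4,0)=. -> step gives (3,3)='#' but target has '.' -> reject
  (1,2)=. (3,2)=. (3,3)=# (4,0)=# -> step gives (3,0)='#' but target has '.' -> reject
  (1,2)=. (3,2)=# (3,3)=. (4,0)=. -> step reproduces the target at every cell -> ACCEPT
  (1,2)=. (3,2)=# (3,3)=. (4,0)=# -> step gives (3,0)='#' but target has '.' -> reject
  (1,2)=. (3,2)=# (3,3)=# (4,0)=. -> step gives (4,2)='.' but target has '#' -> reject
  (1,2)=. (3,2)=# (3,3)=# (4,0)=# -> step gives (3,0)='#' but target has '.' -> reject
  (1,2)=# (3,2)=. (3,3)=. (4,0)=. -> step gives (0,1)='#' but target has '.' -> reject
  (1,2)=# (3,2)=. (3,3)=. (4,0)=# -> step gives (0,1)='#' but target has '.' -> reject
  (1,2)=# (3,2)=. (3,3)=# (4,0)=. -> step gives (0,1)='#' but target has '.' -> reject
  (1,2)=# (3,2)=. (3,3)=# (4,0)=# -> step gives (0,1)='#' but target has '.' -> reject
  (1,2)=# (3,2)=# (3,3)=. (4,0)=. -> step gives (0,1)='#' but target has '.' -> reject
  (1,2)=# (3,2)=# (3,3)=. (4,0)=# -> step gives (0,1)='#' but target has '.' -> reject
  (1,2)=# (3,2)=# (3,3)=# (4,0)=. -> step gives (0,1)='#' but target has '.' -> reject
  (1,2)=# (3,2)=# (3,3)=# (4,0)=# -> step gives (0,1)='#' but target has '.' -> reject
Unique solution: (1,2)=dead, (3,2)=live, (3,3)=dead, (4,0)=dead.
Check: live-neighbor counts of every cell in the completed generation 0:
1211
1243
3542
1344
2331
Applying B3/S23 to generation 0 with these counts gives:
....
.#.#
#..#
.#..
.##.
which matches the target exactly.

Answer: ..#.
.#..
..##
###.
...#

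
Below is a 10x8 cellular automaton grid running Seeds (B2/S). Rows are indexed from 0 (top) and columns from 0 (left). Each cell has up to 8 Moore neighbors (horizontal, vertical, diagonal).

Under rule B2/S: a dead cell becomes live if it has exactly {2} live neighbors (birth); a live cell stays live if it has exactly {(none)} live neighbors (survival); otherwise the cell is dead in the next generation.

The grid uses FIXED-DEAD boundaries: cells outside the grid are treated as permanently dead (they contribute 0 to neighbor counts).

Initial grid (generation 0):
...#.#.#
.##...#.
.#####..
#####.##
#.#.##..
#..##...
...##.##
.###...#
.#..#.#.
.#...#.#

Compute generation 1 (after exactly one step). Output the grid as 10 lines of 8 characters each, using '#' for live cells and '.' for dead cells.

Answer: .#..#...
#......#
........
........
.......#
.......#
#.......
#.......
........
#.#.#...

Derivation:
Simulating step by step:
Generation 0 (given above): 39 live cells
Generation 1: 11 live cells
(generation 1 grid is the final answer)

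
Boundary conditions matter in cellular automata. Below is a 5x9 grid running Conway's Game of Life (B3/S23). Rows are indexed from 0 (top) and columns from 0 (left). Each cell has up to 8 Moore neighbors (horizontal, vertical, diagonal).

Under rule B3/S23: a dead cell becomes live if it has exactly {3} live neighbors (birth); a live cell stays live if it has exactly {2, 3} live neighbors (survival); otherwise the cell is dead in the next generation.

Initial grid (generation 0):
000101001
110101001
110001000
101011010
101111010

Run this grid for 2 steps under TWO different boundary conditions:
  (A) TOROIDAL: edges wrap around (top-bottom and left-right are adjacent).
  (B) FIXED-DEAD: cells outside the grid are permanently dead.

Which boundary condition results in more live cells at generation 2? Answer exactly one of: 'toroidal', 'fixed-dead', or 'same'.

Under TOROIDAL boundary, generation 2:
110001010
000001010
111011100
001100001
000000100
Population = 16

Under FIXED-DEAD boundary, generation 2:
010000000
011011100
101011100
011110000
010000000
Population = 16

Comparison: toroidal=16, fixed-dead=16 -> same

Answer: same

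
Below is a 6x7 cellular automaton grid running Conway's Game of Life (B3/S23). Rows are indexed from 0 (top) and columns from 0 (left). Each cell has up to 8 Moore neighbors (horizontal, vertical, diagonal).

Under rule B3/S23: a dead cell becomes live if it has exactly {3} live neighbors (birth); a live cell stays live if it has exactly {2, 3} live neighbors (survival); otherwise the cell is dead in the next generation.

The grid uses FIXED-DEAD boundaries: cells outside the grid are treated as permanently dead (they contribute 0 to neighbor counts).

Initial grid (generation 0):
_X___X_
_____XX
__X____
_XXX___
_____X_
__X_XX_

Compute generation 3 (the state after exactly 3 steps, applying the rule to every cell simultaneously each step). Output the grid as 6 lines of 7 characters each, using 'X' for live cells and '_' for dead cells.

Simulating step by step:
Generation 0 (given above): 12 live cells
Generation 1: 14 live cells
_____XX
_____XX
_XXX___
_XXX___
_X___X_
____XX_
Generation 2: 17 live cells
_____XX
__X_XXX
_X_XX__
X__XX__
_X_X_X_
____XX_
Generation 3: 13 live cells
(generation 3 grid is the final answer)

Answer: ____X_X
__X___X
_X_____
XX___X_
__XX_X_
____XX_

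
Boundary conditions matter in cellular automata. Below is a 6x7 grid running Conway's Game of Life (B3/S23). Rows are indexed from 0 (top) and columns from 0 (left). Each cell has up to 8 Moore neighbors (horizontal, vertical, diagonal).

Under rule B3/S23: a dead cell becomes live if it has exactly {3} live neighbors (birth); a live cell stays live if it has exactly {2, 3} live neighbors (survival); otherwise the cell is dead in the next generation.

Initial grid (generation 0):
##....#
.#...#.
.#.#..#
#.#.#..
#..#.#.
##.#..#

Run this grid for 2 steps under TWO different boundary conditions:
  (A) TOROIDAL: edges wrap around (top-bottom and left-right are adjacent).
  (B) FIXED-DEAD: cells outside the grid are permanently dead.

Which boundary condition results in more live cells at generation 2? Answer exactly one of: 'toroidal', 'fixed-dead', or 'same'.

Under TOROIDAL boundary, generation 2:
.....##
#.#....
.#.#...
###....
...#...
.....##
Population = 12

Under FIXED-DEAD boundary, generation 2:
##.....
.....##
#..#...
#.#...#
#....#.
#####..
Population = 16

Comparison: toroidal=12, fixed-dead=16 -> fixed-dead

Answer: fixed-dead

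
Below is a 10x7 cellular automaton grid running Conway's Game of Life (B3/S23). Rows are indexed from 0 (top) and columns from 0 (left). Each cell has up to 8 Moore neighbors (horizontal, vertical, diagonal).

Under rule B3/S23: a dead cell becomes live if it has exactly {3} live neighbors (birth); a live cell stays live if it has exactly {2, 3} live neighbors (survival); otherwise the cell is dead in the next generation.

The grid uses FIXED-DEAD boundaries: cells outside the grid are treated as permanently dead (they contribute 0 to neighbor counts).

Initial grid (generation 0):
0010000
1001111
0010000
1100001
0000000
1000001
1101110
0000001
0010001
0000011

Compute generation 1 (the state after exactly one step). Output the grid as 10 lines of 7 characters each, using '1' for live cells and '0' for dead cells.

Simulating step by step:
Generation 0 (given above): 22 live cells
Generation 1: 33 live cells
(generation 1 grid is the final answer)

Answer: 0001110
0111110
1011101
0100000
1100000
1100110
1100111
0111101
0000001
0000011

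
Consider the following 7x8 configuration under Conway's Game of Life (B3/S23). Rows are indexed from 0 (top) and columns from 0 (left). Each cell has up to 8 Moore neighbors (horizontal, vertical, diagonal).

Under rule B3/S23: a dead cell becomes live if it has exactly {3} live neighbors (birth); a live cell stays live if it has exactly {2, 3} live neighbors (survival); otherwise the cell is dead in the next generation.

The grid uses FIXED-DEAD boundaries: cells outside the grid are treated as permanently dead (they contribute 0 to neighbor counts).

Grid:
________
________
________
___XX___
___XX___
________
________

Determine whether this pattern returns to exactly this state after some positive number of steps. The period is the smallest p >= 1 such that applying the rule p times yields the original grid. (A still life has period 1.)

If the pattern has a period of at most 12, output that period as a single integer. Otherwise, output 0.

Answer: 1

Derivation:
Simulating and comparing each generation to the original:
Gen 0 (original, given above): 4 live cells
Gen 1: 4 live cells, MATCHES original -> period = 1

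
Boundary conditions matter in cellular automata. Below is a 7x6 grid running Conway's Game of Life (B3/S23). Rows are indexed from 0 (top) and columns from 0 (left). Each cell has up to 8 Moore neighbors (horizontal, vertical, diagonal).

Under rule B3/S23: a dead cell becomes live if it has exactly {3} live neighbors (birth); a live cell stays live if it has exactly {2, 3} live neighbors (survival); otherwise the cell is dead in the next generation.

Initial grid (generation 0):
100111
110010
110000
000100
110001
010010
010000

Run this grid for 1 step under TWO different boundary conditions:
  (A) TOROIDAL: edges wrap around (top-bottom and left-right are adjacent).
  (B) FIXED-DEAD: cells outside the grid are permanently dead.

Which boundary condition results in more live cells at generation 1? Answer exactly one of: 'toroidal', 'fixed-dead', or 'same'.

Under TOROIDAL boundary, generation 1:
001110
001110
111001
001001
111011
011001
011100
Population = 23

Under FIXED-DEAD boundary, generation 1:
110111
001111
111000
001000
111010
011000
000000
Population = 19

Comparison: toroidal=23, fixed-dead=19 -> toroidal

Answer: toroidal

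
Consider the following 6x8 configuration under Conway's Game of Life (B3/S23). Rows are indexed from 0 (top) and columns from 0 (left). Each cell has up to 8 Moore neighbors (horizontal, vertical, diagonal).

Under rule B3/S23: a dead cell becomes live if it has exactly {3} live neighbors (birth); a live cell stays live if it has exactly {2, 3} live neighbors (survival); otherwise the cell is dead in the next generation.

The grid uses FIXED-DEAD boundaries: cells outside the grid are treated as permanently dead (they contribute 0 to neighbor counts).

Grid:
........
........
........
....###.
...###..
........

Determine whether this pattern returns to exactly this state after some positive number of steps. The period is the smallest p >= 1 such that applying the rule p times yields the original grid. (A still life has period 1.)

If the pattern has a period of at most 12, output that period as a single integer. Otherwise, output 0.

Answer: 2

Derivation:
Simulating and comparing each generation to the original:
Gen 0 (original, given above): 6 live cells
Gen 1: 6 live cells, differs from original
Gen 2: 6 live cells, MATCHES original -> period = 2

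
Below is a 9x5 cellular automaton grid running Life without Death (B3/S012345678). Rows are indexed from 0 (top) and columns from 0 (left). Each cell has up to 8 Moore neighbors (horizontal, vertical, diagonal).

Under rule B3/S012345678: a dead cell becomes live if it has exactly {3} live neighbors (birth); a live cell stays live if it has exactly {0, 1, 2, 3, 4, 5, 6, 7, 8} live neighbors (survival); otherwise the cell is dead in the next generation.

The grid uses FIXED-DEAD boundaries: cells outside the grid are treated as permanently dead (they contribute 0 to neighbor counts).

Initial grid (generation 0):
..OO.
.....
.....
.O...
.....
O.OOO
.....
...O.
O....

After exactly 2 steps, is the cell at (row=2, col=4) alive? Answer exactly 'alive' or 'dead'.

Simulating step by step:
Generation 0 (given above): 9 live cells
Generation 1: 14 live cells
..OO.
.....
.....
.O...
.OOO.
O.OOO
..O.O
...O.
O....
Generation 2: 17 live cells
..OO.
.....
.....
.O...
OOOOO
O.OOO
.OO.O
...O.
O....

Cell (2,4) at generation 2: 0 -> dead

Answer: dead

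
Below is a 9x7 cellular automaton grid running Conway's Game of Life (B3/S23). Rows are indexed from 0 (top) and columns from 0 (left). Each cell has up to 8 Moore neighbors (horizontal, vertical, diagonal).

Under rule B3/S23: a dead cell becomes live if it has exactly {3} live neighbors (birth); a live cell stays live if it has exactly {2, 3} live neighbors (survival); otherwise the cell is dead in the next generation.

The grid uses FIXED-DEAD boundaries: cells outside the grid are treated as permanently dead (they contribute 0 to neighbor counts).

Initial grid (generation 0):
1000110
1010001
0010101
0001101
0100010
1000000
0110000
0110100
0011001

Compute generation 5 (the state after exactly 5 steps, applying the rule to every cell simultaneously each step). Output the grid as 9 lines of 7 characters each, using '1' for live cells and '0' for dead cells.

Simulating step by step:
Generation 0 (given above): 23 live cells
Generation 1: 22 live cells
0100010
0000101
0110101
0011101
0000110
1010000
1011000
0000000
0111000
Generation 2: 22 live cells
0000010
0111101
0110101
0110001
0110110
0010100
0011000
0000000
0010000
Generation 3: 21 live cells
0011110
0100101
1000101
1000101
0000110
0000110
0011000
0011000
0000000
Generation 4: 21 live cells
0011110
0110001
1101101
0001101
0001001
0000010
0010000
0011000
0000000
Generation 5: 18 live cells
(generation 5 grid is the final answer)

Answer: 0111110
1000001
1100101
0000001
0001001
0000000
0011000
0011000
0000000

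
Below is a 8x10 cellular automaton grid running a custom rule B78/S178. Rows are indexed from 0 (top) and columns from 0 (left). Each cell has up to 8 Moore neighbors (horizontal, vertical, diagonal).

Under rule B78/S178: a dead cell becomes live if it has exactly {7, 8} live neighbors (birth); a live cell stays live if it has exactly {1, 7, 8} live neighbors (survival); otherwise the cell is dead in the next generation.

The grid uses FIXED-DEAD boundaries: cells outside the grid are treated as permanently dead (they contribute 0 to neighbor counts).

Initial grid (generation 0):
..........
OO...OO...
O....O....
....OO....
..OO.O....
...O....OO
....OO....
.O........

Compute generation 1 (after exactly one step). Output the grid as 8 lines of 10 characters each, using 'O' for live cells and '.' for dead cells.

Answer: ..........
..........
..........
..........
..........
........OO
.....O....
..........

Derivation:
Simulating step by step:
Generation 0 (given above): 17 live cells
Generation 1: 3 live cells
(generation 1 grid is the final answer)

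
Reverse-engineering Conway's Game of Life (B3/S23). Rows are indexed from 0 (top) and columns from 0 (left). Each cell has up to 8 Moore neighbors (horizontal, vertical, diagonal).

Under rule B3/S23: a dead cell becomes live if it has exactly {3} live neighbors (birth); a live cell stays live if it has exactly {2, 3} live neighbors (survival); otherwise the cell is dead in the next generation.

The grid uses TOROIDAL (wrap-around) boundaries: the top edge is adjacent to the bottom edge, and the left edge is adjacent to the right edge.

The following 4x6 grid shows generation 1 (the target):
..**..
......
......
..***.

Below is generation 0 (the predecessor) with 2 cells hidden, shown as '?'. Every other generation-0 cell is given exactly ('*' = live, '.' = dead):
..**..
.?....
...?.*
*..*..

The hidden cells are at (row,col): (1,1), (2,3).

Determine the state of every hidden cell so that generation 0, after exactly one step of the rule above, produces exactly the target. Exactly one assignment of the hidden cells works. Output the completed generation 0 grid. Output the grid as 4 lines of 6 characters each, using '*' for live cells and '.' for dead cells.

Hidden generation-0 cells (in order): (1,1), (2,3).
A hidden cell only influences target cells in its own 3x3 neighborhood. Try each of the 2^2 = 4 assignments, step the completed generation 0 forward once under B3/S23, and compare with the target:
  (1,1)=. (2,3)=. -> step reproduces the target at every cell -> ACCEPT
  (1,1)=. (2,3)=* -> step gives (1,2)='*' but target has '.' -> reject
  (1,1)=* (2,3)=. -> step gives (0,1)='*' but target has '.' -> reject
  (1,1)=* (2,3)=* -> step gives (0,1)='*' but target has '.' -> reject
Unique solution: (1,1)=dead, (2,3)=dead.
Check: live-neighbor counts of every cell in the completed generation 0:
122221
112221
211121
123232
Applying B3/S23 to generation 0 with these counts gives:
..**..
......
......
..***.
which matches the target exactly.

Answer: ..**..
......
.....*
*..*..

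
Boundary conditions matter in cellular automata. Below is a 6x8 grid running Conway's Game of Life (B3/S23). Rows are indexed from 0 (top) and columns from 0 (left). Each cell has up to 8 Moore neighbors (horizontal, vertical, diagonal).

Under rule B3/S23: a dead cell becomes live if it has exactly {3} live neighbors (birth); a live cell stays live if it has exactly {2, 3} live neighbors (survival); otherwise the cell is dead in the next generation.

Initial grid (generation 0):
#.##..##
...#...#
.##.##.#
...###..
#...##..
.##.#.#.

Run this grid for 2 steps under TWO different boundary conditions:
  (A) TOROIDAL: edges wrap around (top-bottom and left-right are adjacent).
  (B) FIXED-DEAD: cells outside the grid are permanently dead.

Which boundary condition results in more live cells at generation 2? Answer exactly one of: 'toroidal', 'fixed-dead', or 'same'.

Answer: toroidal

Derivation:
Under TOROIDAL boundary, generation 2:
...##.##
.#.....#
#.#.....
#..#...#
#....#.#
..#.#.#.
Population = 17

Under FIXED-DEAD boundary, generation 2:
......##
..####.#
.##...#.
...#....
#.......
.#.#....
Population = 14

Comparison: toroidal=17, fixed-dead=14 -> toroidal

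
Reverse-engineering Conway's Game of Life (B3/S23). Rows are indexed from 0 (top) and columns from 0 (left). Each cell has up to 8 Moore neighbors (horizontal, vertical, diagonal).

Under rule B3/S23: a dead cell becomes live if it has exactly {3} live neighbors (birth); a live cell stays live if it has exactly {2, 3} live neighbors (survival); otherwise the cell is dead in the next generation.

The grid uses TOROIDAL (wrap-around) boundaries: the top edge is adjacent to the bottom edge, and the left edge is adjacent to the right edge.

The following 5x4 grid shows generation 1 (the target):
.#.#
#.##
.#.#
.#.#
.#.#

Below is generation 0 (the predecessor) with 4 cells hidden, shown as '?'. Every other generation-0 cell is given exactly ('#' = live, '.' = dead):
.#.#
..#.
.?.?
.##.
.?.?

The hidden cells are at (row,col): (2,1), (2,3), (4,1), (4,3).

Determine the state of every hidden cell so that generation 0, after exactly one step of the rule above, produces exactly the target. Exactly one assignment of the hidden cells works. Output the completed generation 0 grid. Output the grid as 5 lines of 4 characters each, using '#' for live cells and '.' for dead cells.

Hidden generation-0 cells (in order): (2,1), (2,3), (4,1), (4,3).
A hidden cell only influences target cells in its own 3x3 neighborhood. Try each of the 2^4 = 16 assignments, step the completed generation 0 forward once under B3/S23, and compare with the target:
  (2,1)=. (2,3)=. (4,1)=. (4,3)=. -> step gives (0,1)='.' but target has '#' -> reject
  (2,1)=. (2,3)=. (4,1)=. (4,3)=# -> step gives (0,0)='#' but target has '.' -> reject
  (2,1)=. (2,3)=. (4,1)=# (4,3)=. -> step gives (0,0)='#' but target has '.' -> reject
  (2,1)=. (2,3)=. (4,1)=# (4,3)=# -> step gives (1,0)='.' but target has '#' -> reject
  (2,1)=. (2,3)=# (4,1)=. (4,3)=. -> step gives (0,1)='.' but target has '#' -> reject
  (2,1)=. (2,3)=# (4,1)=. (4,3)=# -> step gives (0,0)='#' but target has '.' -> reject
  (2,1)=. (2,3)=# (4,1)=# (4,3)=. -> step gives (0,0)='#' but target has '.' -> reject
  (2,1)=. (2,3)=# (4,1)=# (4,3)=# -> step reproduces the target at every cell -> ACCEPT
  (2,1)=# (2,3)=. (4,1)=. (4,3)=. -> step gives (0,1)='.' but target has '#' -> reject
  (2,1)=# (2,3)=. (4,1)=. (4,3)=# -> step gives (0,0)='#' but target has '.' -> reject
  (2,1)=# (2,3)=. (4,1)=# (4,3)=. -> step gives (0,0)='#' but target has '.' -> reject
  (2,1)=# (2,3)=. (4,1)=# (4,3)=# -> step gives (1,1)='#' but target has '.' -> reject
  (2,1)=# (2,3)=# (4,1)=. (4,3)=. -> step gives (0,1)='.' but target has '#' -> reject
  (2,1)=# (2,3)=# (4,1)=. (4,3)=# -> step gives (0,0)='#' but target has '.' -> reject
  (2,1)=# (2,3)=# (4,1)=# (4,3)=. -> step gives (0,0)='#' but target has '.' -> reject
  (2,1)=# (2,3)=# (4,1)=# (4,3)=# -> step gives (1,0)='.' but target has '#' -> reject
Unique solution: (2,1)=dead, (2,3)=live, (4,1)=live, (4,3)=live.
Check: live-neighbor counts of every cell in the completed generation 0:
4252
3233
2342
4243
5362
Applying B3/S23 to generation 0 with these counts gives:
.#.#
#.##
.#.#
.#.#
.#.#
which matches the target exactly.

Answer: .#.#
..#.
...#
.##.
.#.#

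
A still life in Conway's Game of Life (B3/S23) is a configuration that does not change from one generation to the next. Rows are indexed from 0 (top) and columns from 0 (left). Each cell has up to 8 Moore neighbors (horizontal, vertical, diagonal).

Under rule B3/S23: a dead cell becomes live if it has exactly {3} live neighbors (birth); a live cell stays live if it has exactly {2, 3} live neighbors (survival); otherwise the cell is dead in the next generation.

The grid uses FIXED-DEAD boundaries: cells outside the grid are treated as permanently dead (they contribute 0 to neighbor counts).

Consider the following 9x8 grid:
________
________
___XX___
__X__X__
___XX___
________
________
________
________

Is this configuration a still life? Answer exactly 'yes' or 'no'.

Compute generation 1 and compare to generation 0 (given above):
Generation 1:
________
________
___XX___
__X__X__
___XX___
________
________
________
________
The grids are IDENTICAL -> still life.

Answer: yes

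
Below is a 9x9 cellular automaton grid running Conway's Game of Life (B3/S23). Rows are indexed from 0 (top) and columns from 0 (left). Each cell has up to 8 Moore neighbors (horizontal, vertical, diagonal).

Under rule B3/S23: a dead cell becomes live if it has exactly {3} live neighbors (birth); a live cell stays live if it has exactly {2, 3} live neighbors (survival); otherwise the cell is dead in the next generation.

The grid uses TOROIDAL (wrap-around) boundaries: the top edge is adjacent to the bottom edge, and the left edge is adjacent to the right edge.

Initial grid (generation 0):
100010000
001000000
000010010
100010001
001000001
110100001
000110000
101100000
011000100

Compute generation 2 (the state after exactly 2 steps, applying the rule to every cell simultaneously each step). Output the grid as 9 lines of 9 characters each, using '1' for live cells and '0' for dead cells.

Answer: 011100000
000110000
101110011
100110010
000000010
110010011
000011001
000100000
011000000

Derivation:
Simulating step by step:
Generation 0 (given above): 22 live cells
Generation 1: 22 live cells
001100000
000100000
000100001
100100011
001100010
110110001
000010001
000010000
101000000
Generation 2: 27 live cells
(generation 2 grid is the final answer)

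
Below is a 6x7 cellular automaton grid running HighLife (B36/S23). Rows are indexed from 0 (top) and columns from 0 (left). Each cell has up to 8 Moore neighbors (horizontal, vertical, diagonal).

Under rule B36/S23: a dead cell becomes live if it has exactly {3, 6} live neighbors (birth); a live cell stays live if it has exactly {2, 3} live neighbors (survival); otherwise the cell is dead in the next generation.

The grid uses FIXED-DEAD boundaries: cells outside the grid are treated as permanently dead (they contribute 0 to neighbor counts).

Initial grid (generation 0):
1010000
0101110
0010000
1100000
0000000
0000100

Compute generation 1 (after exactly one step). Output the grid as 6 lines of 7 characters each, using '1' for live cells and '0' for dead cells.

Simulating step by step:
Generation 0 (given above): 10 live cells
Generation 1: 12 live cells
(generation 1 grid is the final answer)

Answer: 0111100
0101100
1011100
0100000
0000000
0000000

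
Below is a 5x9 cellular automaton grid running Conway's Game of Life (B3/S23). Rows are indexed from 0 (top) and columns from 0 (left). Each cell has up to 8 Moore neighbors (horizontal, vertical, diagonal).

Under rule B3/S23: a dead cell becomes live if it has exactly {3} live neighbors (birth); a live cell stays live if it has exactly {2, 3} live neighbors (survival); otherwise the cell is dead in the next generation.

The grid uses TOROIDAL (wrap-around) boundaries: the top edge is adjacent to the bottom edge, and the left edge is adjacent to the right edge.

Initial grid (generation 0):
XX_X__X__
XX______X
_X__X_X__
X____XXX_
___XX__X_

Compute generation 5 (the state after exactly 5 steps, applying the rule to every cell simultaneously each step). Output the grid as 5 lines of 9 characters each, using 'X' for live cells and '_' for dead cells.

Answer: __X___X__
__XXXXX__
_X__XX_XX
________X
X__X_X__X

Derivation:
Simulating step by step:
Generation 0 (given above): 17 live cells
Generation 1: 18 live cells
_X_XX__X_
_____X_XX
_X____X__
___X___XX
XXXXX__X_
Generation 2: 20 live cells
_X___X_X_
X_X_XX_XX
X_____X__
___XX_XXX
XX____XX_
Generation 3: 14 live cells
__X_XX___
X___XX_X_
XX_______
_X_______
XXX_X____
Generation 4: 17 live cells
X_X___X_X
X__XXXX_X
XX______X
_________
X_X_XX___
Generation 5: 17 live cells
(generation 5 grid is the final answer)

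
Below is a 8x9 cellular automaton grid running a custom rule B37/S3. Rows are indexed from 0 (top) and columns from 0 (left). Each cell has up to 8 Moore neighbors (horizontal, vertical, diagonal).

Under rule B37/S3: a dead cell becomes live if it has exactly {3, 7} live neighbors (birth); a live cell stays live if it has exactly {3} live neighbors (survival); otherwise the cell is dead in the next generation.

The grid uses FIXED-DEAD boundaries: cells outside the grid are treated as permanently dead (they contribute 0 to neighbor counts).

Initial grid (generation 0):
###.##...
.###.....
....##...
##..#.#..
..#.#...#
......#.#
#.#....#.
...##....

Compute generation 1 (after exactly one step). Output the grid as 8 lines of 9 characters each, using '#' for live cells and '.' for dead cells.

Simulating step by step:
Generation 0 (given above): 24 live cells
Generation 1: 10 live cells
(generation 1 grid is the final answer)

Answer: .........
#........
#...##...
....#....
.#.#.....
.#.#.....
...#.....
.........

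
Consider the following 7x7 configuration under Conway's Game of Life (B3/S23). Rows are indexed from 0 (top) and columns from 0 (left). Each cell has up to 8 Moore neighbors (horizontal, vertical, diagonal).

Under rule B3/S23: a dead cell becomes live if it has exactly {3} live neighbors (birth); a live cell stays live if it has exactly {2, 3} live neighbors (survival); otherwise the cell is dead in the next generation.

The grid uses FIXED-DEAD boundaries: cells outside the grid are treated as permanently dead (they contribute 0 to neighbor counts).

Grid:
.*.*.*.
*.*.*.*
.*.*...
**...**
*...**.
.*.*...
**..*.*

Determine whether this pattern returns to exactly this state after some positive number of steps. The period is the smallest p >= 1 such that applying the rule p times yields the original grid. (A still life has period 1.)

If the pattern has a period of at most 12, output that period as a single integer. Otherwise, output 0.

Answer: 0

Derivation:
Simulating and comparing each generation to the original:
Gen 0 (original, given above): 22 live cells
Gen 1: 27 live cells, differs from original
Gen 2: 19 live cells, differs from original
Gen 3: 19 live cells, differs from original
Gen 4: 16 live cells, differs from original
Gen 5: 21 live cells, differs from original
Gen 6: 18 live cells, differs from original
Gen 7: 13 live cells, differs from original
Gen 8: 16 live cells, differs from original
Gen 9: 12 live cells, differs from original
Gen 10: 13 live cells, differs from original
Gen 11: 14 live cells, differs from original
Gen 12: 17 live cells, differs from original
No period found within 12 steps.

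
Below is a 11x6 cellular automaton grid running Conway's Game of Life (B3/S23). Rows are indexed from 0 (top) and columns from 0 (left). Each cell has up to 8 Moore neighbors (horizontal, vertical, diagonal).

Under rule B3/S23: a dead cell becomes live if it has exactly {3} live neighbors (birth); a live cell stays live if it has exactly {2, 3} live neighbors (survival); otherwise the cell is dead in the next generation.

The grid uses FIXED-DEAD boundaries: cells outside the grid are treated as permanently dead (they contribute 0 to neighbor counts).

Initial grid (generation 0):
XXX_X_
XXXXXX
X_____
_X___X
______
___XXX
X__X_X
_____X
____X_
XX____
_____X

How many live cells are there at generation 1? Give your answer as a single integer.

Answer: 14

Derivation:
Simulating step by step:
Generation 0 (given above): 24 live cells
Generation 1: 14 live cells
X___XX
____XX
X__X_X
______
_____X
___X_X
___X_X
_____X
______
______
______
Population at generation 1: 14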